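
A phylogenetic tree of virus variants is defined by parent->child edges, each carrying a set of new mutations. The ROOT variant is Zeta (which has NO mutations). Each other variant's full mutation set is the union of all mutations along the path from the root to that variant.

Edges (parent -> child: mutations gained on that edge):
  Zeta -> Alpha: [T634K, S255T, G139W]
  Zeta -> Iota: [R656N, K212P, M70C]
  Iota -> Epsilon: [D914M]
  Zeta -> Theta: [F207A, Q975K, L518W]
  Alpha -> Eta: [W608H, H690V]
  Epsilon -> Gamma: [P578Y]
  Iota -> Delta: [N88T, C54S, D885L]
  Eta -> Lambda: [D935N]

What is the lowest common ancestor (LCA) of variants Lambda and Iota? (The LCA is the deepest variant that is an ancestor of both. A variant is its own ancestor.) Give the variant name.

Path from root to Lambda: Zeta -> Alpha -> Eta -> Lambda
  ancestors of Lambda: {Zeta, Alpha, Eta, Lambda}
Path from root to Iota: Zeta -> Iota
  ancestors of Iota: {Zeta, Iota}
Common ancestors: {Zeta}
Walk up from Iota: Iota (not in ancestors of Lambda), Zeta (in ancestors of Lambda)
Deepest common ancestor (LCA) = Zeta

Answer: Zeta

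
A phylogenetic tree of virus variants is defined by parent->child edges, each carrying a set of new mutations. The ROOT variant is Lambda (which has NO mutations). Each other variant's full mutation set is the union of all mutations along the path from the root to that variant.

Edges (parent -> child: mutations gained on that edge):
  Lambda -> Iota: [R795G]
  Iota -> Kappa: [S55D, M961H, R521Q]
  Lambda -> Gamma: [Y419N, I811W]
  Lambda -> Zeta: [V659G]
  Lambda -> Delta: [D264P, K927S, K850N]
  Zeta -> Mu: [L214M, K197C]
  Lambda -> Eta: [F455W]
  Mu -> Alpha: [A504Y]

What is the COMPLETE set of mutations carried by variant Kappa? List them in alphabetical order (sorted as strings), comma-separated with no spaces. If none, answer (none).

At Lambda: gained [] -> total []
At Iota: gained ['R795G'] -> total ['R795G']
At Kappa: gained ['S55D', 'M961H', 'R521Q'] -> total ['M961H', 'R521Q', 'R795G', 'S55D']

Answer: M961H,R521Q,R795G,S55D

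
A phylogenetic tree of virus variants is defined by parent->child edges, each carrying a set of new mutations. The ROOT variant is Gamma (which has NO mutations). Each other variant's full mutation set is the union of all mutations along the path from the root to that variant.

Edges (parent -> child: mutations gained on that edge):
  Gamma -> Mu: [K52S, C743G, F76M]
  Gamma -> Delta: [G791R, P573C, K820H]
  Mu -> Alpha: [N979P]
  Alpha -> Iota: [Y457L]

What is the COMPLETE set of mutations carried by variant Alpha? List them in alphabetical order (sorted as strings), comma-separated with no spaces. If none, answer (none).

At Gamma: gained [] -> total []
At Mu: gained ['K52S', 'C743G', 'F76M'] -> total ['C743G', 'F76M', 'K52S']
At Alpha: gained ['N979P'] -> total ['C743G', 'F76M', 'K52S', 'N979P']

Answer: C743G,F76M,K52S,N979P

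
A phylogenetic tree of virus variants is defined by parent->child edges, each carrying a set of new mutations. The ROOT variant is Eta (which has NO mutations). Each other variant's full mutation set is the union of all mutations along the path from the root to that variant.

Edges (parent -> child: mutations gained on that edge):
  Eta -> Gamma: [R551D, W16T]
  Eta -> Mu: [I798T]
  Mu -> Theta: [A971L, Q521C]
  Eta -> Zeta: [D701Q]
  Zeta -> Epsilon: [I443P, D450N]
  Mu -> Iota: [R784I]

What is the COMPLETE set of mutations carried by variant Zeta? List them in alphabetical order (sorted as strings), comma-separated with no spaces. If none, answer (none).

Answer: D701Q

Derivation:
At Eta: gained [] -> total []
At Zeta: gained ['D701Q'] -> total ['D701Q']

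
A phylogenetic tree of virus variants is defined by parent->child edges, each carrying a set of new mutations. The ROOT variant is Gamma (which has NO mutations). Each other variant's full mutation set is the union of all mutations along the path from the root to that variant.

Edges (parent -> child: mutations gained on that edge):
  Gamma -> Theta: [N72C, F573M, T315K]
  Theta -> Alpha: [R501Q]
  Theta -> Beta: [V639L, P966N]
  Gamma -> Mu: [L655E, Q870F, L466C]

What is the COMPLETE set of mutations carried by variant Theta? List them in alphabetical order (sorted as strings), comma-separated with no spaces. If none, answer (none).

At Gamma: gained [] -> total []
At Theta: gained ['N72C', 'F573M', 'T315K'] -> total ['F573M', 'N72C', 'T315K']

Answer: F573M,N72C,T315K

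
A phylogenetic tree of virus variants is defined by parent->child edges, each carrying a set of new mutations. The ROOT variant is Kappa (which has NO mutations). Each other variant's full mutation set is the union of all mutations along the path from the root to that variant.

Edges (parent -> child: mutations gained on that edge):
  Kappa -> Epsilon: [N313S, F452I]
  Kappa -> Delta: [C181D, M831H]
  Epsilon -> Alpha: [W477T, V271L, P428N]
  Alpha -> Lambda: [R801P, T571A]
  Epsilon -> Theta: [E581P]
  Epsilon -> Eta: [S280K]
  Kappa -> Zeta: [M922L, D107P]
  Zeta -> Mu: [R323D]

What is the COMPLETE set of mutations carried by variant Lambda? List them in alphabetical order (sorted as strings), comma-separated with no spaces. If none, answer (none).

Answer: F452I,N313S,P428N,R801P,T571A,V271L,W477T

Derivation:
At Kappa: gained [] -> total []
At Epsilon: gained ['N313S', 'F452I'] -> total ['F452I', 'N313S']
At Alpha: gained ['W477T', 'V271L', 'P428N'] -> total ['F452I', 'N313S', 'P428N', 'V271L', 'W477T']
At Lambda: gained ['R801P', 'T571A'] -> total ['F452I', 'N313S', 'P428N', 'R801P', 'T571A', 'V271L', 'W477T']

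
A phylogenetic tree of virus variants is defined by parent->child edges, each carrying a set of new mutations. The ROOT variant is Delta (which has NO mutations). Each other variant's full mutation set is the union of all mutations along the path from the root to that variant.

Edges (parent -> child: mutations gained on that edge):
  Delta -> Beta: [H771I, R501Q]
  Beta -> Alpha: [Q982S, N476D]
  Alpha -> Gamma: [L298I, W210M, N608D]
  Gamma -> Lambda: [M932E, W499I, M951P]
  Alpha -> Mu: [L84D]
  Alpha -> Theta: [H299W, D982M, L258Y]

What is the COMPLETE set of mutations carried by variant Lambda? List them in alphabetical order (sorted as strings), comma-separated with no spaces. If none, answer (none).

At Delta: gained [] -> total []
At Beta: gained ['H771I', 'R501Q'] -> total ['H771I', 'R501Q']
At Alpha: gained ['Q982S', 'N476D'] -> total ['H771I', 'N476D', 'Q982S', 'R501Q']
At Gamma: gained ['L298I', 'W210M', 'N608D'] -> total ['H771I', 'L298I', 'N476D', 'N608D', 'Q982S', 'R501Q', 'W210M']
At Lambda: gained ['M932E', 'W499I', 'M951P'] -> total ['H771I', 'L298I', 'M932E', 'M951P', 'N476D', 'N608D', 'Q982S', 'R501Q', 'W210M', 'W499I']

Answer: H771I,L298I,M932E,M951P,N476D,N608D,Q982S,R501Q,W210M,W499I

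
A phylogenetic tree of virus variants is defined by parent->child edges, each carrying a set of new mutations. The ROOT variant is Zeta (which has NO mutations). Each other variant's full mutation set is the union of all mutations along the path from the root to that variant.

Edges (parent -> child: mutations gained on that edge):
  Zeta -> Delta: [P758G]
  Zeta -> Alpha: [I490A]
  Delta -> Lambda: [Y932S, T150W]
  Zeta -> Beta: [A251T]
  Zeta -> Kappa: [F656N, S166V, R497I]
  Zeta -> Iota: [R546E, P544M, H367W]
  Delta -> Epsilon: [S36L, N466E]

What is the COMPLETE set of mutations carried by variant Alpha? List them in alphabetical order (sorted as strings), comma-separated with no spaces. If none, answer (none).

At Zeta: gained [] -> total []
At Alpha: gained ['I490A'] -> total ['I490A']

Answer: I490A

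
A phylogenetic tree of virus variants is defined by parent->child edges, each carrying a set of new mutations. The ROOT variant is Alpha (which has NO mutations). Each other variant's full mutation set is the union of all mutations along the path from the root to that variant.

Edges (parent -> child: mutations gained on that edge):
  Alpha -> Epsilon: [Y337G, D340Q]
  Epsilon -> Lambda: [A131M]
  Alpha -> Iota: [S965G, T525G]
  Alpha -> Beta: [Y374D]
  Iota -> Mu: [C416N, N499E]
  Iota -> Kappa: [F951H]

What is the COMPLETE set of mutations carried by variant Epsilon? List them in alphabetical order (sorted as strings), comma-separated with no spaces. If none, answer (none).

Answer: D340Q,Y337G

Derivation:
At Alpha: gained [] -> total []
At Epsilon: gained ['Y337G', 'D340Q'] -> total ['D340Q', 'Y337G']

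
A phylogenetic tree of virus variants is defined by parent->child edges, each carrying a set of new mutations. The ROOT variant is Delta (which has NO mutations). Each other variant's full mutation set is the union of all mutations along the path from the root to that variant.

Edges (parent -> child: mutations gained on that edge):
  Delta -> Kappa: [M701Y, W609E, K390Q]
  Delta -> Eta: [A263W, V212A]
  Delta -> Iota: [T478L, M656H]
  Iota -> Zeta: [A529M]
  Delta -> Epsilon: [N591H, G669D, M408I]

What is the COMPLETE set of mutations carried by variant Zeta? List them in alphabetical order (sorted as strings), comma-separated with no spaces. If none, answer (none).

At Delta: gained [] -> total []
At Iota: gained ['T478L', 'M656H'] -> total ['M656H', 'T478L']
At Zeta: gained ['A529M'] -> total ['A529M', 'M656H', 'T478L']

Answer: A529M,M656H,T478L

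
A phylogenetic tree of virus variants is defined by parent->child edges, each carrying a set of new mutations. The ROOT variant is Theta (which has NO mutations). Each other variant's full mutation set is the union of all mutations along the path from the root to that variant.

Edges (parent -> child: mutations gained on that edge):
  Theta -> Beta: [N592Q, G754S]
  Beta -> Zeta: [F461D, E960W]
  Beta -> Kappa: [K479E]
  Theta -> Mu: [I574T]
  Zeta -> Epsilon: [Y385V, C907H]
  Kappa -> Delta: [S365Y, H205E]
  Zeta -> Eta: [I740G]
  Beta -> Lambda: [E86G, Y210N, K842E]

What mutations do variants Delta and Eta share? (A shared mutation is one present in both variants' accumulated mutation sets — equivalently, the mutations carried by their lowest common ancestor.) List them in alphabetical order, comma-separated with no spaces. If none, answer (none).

Accumulating mutations along path to Delta:
  At Theta: gained [] -> total []
  At Beta: gained ['N592Q', 'G754S'] -> total ['G754S', 'N592Q']
  At Kappa: gained ['K479E'] -> total ['G754S', 'K479E', 'N592Q']
  At Delta: gained ['S365Y', 'H205E'] -> total ['G754S', 'H205E', 'K479E', 'N592Q', 'S365Y']
Mutations(Delta) = ['G754S', 'H205E', 'K479E', 'N592Q', 'S365Y']
Accumulating mutations along path to Eta:
  At Theta: gained [] -> total []
  At Beta: gained ['N592Q', 'G754S'] -> total ['G754S', 'N592Q']
  At Zeta: gained ['F461D', 'E960W'] -> total ['E960W', 'F461D', 'G754S', 'N592Q']
  At Eta: gained ['I740G'] -> total ['E960W', 'F461D', 'G754S', 'I740G', 'N592Q']
Mutations(Eta) = ['E960W', 'F461D', 'G754S', 'I740G', 'N592Q']
Intersection: ['G754S', 'H205E', 'K479E', 'N592Q', 'S365Y'] ∩ ['E960W', 'F461D', 'G754S', 'I740G', 'N592Q'] = ['G754S', 'N592Q']

Answer: G754S,N592Q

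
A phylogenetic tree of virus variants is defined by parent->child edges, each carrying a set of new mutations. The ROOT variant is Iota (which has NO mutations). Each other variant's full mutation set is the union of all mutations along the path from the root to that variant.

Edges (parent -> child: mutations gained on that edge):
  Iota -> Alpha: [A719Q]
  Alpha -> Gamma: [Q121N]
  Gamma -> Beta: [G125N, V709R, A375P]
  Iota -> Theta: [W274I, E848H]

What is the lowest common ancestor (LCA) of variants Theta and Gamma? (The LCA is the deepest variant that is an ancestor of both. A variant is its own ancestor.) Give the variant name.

Answer: Iota

Derivation:
Path from root to Theta: Iota -> Theta
  ancestors of Theta: {Iota, Theta}
Path from root to Gamma: Iota -> Alpha -> Gamma
  ancestors of Gamma: {Iota, Alpha, Gamma}
Common ancestors: {Iota}
Walk up from Gamma: Gamma (not in ancestors of Theta), Alpha (not in ancestors of Theta), Iota (in ancestors of Theta)
Deepest common ancestor (LCA) = Iota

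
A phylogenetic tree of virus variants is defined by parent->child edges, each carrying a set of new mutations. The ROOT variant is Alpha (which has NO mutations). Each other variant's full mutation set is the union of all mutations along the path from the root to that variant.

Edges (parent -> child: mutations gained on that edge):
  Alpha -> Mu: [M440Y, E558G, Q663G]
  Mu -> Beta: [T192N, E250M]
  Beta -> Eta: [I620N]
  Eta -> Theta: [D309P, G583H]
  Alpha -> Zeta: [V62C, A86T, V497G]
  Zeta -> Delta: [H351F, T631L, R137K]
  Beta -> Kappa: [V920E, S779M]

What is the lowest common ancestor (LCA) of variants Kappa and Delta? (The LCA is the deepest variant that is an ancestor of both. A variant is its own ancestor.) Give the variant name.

Answer: Alpha

Derivation:
Path from root to Kappa: Alpha -> Mu -> Beta -> Kappa
  ancestors of Kappa: {Alpha, Mu, Beta, Kappa}
Path from root to Delta: Alpha -> Zeta -> Delta
  ancestors of Delta: {Alpha, Zeta, Delta}
Common ancestors: {Alpha}
Walk up from Delta: Delta (not in ancestors of Kappa), Zeta (not in ancestors of Kappa), Alpha (in ancestors of Kappa)
Deepest common ancestor (LCA) = Alpha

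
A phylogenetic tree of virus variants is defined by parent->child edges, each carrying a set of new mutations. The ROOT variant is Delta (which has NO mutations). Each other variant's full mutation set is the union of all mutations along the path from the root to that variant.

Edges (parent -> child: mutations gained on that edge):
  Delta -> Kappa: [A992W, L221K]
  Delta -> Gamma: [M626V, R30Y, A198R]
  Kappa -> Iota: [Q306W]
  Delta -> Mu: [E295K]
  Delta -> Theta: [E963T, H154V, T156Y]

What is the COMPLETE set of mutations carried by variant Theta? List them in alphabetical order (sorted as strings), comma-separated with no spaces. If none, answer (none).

At Delta: gained [] -> total []
At Theta: gained ['E963T', 'H154V', 'T156Y'] -> total ['E963T', 'H154V', 'T156Y']

Answer: E963T,H154V,T156Y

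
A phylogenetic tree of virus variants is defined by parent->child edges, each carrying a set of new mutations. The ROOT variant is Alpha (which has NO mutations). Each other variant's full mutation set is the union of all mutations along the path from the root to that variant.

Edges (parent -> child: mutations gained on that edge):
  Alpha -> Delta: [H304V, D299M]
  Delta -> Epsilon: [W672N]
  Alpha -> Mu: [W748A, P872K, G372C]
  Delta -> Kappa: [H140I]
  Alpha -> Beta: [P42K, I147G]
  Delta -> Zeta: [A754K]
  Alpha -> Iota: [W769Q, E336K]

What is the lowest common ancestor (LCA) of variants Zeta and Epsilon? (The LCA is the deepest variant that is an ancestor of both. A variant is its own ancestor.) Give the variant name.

Path from root to Zeta: Alpha -> Delta -> Zeta
  ancestors of Zeta: {Alpha, Delta, Zeta}
Path from root to Epsilon: Alpha -> Delta -> Epsilon
  ancestors of Epsilon: {Alpha, Delta, Epsilon}
Common ancestors: {Alpha, Delta}
Walk up from Epsilon: Epsilon (not in ancestors of Zeta), Delta (in ancestors of Zeta), Alpha (in ancestors of Zeta)
Deepest common ancestor (LCA) = Delta

Answer: Delta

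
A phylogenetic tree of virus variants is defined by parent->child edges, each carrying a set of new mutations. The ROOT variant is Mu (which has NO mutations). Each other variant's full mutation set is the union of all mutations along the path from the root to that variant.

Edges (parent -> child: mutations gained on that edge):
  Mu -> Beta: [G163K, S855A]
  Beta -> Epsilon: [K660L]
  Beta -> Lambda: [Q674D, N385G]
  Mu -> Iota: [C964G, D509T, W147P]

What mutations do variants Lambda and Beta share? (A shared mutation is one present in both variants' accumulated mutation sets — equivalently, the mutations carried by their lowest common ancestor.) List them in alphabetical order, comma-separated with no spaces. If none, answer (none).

Accumulating mutations along path to Lambda:
  At Mu: gained [] -> total []
  At Beta: gained ['G163K', 'S855A'] -> total ['G163K', 'S855A']
  At Lambda: gained ['Q674D', 'N385G'] -> total ['G163K', 'N385G', 'Q674D', 'S855A']
Mutations(Lambda) = ['G163K', 'N385G', 'Q674D', 'S855A']
Accumulating mutations along path to Beta:
  At Mu: gained [] -> total []
  At Beta: gained ['G163K', 'S855A'] -> total ['G163K', 'S855A']
Mutations(Beta) = ['G163K', 'S855A']
Intersection: ['G163K', 'N385G', 'Q674D', 'S855A'] ∩ ['G163K', 'S855A'] = ['G163K', 'S855A']

Answer: G163K,S855A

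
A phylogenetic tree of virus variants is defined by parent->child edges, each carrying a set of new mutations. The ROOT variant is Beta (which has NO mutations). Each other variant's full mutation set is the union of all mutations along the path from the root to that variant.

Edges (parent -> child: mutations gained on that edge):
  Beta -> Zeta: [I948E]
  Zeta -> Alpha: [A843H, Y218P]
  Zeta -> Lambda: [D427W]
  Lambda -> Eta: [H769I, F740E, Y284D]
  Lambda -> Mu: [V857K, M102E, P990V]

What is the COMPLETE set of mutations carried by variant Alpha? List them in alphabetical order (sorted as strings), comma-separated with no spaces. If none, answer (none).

Answer: A843H,I948E,Y218P

Derivation:
At Beta: gained [] -> total []
At Zeta: gained ['I948E'] -> total ['I948E']
At Alpha: gained ['A843H', 'Y218P'] -> total ['A843H', 'I948E', 'Y218P']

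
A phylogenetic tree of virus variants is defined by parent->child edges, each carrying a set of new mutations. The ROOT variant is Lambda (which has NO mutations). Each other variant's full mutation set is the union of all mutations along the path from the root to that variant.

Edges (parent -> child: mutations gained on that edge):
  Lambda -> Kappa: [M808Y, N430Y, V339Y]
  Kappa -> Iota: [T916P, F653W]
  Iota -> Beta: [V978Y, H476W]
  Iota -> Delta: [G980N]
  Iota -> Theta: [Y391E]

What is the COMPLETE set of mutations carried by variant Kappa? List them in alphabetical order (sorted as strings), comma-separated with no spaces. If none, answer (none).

At Lambda: gained [] -> total []
At Kappa: gained ['M808Y', 'N430Y', 'V339Y'] -> total ['M808Y', 'N430Y', 'V339Y']

Answer: M808Y,N430Y,V339Y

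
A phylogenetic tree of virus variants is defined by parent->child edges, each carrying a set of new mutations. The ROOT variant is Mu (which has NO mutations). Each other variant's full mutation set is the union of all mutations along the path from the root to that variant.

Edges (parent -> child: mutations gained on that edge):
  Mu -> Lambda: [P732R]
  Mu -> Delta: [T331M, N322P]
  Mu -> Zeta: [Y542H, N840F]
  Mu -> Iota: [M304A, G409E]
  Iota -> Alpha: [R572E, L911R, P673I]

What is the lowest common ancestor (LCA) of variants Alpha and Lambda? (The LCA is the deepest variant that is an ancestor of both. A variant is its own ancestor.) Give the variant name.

Path from root to Alpha: Mu -> Iota -> Alpha
  ancestors of Alpha: {Mu, Iota, Alpha}
Path from root to Lambda: Mu -> Lambda
  ancestors of Lambda: {Mu, Lambda}
Common ancestors: {Mu}
Walk up from Lambda: Lambda (not in ancestors of Alpha), Mu (in ancestors of Alpha)
Deepest common ancestor (LCA) = Mu

Answer: Mu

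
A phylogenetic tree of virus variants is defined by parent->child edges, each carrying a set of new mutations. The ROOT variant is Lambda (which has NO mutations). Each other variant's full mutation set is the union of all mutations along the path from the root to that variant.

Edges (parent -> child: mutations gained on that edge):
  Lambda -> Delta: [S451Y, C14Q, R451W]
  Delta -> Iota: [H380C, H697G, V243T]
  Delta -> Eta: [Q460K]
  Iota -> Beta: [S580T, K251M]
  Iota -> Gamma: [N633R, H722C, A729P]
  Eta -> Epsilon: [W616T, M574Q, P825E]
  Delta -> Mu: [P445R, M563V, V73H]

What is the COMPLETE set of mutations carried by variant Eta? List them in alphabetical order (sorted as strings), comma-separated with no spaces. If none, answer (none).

At Lambda: gained [] -> total []
At Delta: gained ['S451Y', 'C14Q', 'R451W'] -> total ['C14Q', 'R451W', 'S451Y']
At Eta: gained ['Q460K'] -> total ['C14Q', 'Q460K', 'R451W', 'S451Y']

Answer: C14Q,Q460K,R451W,S451Y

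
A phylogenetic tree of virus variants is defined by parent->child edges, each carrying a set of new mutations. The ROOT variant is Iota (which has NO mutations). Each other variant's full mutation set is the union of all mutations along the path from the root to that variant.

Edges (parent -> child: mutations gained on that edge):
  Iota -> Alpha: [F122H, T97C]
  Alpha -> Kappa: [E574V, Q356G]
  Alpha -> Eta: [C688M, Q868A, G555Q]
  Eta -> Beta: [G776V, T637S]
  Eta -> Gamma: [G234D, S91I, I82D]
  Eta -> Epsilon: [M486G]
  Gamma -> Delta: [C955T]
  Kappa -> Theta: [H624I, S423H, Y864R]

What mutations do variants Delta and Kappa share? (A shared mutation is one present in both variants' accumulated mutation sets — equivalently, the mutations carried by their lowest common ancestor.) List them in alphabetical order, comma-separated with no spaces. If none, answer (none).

Accumulating mutations along path to Delta:
  At Iota: gained [] -> total []
  At Alpha: gained ['F122H', 'T97C'] -> total ['F122H', 'T97C']
  At Eta: gained ['C688M', 'Q868A', 'G555Q'] -> total ['C688M', 'F122H', 'G555Q', 'Q868A', 'T97C']
  At Gamma: gained ['G234D', 'S91I', 'I82D'] -> total ['C688M', 'F122H', 'G234D', 'G555Q', 'I82D', 'Q868A', 'S91I', 'T97C']
  At Delta: gained ['C955T'] -> total ['C688M', 'C955T', 'F122H', 'G234D', 'G555Q', 'I82D', 'Q868A', 'S91I', 'T97C']
Mutations(Delta) = ['C688M', 'C955T', 'F122H', 'G234D', 'G555Q', 'I82D', 'Q868A', 'S91I', 'T97C']
Accumulating mutations along path to Kappa:
  At Iota: gained [] -> total []
  At Alpha: gained ['F122H', 'T97C'] -> total ['F122H', 'T97C']
  At Kappa: gained ['E574V', 'Q356G'] -> total ['E574V', 'F122H', 'Q356G', 'T97C']
Mutations(Kappa) = ['E574V', 'F122H', 'Q356G', 'T97C']
Intersection: ['C688M', 'C955T', 'F122H', 'G234D', 'G555Q', 'I82D', 'Q868A', 'S91I', 'T97C'] ∩ ['E574V', 'F122H', 'Q356G', 'T97C'] = ['F122H', 'T97C']

Answer: F122H,T97C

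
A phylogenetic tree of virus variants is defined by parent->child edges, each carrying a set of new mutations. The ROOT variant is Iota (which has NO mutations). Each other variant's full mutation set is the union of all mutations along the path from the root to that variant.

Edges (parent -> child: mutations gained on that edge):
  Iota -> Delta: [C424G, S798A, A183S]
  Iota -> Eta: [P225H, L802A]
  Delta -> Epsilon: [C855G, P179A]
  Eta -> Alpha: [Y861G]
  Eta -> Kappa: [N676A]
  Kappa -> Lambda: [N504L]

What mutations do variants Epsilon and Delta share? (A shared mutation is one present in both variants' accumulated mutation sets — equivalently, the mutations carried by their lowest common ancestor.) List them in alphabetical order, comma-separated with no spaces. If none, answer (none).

Accumulating mutations along path to Epsilon:
  At Iota: gained [] -> total []
  At Delta: gained ['C424G', 'S798A', 'A183S'] -> total ['A183S', 'C424G', 'S798A']
  At Epsilon: gained ['C855G', 'P179A'] -> total ['A183S', 'C424G', 'C855G', 'P179A', 'S798A']
Mutations(Epsilon) = ['A183S', 'C424G', 'C855G', 'P179A', 'S798A']
Accumulating mutations along path to Delta:
  At Iota: gained [] -> total []
  At Delta: gained ['C424G', 'S798A', 'A183S'] -> total ['A183S', 'C424G', 'S798A']
Mutations(Delta) = ['A183S', 'C424G', 'S798A']
Intersection: ['A183S', 'C424G', 'C855G', 'P179A', 'S798A'] ∩ ['A183S', 'C424G', 'S798A'] = ['A183S', 'C424G', 'S798A']

Answer: A183S,C424G,S798A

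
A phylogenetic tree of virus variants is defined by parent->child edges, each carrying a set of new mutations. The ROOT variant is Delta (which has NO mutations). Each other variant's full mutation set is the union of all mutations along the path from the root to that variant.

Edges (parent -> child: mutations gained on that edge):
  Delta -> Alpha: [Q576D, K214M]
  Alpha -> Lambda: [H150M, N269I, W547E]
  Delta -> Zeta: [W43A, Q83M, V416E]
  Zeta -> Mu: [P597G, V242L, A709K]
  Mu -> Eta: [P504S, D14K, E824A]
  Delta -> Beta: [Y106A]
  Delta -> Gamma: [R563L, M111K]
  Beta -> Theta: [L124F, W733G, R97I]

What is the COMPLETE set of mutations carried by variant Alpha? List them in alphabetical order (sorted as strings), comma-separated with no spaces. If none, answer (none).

At Delta: gained [] -> total []
At Alpha: gained ['Q576D', 'K214M'] -> total ['K214M', 'Q576D']

Answer: K214M,Q576D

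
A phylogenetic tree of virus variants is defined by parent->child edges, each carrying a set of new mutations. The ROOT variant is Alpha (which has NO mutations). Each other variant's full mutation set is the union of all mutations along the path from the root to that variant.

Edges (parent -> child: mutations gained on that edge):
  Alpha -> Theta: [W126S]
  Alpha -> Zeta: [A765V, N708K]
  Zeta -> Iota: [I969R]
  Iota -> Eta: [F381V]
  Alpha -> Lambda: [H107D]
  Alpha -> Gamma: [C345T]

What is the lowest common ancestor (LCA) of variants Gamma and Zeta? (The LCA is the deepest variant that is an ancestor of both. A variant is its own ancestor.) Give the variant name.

Answer: Alpha

Derivation:
Path from root to Gamma: Alpha -> Gamma
  ancestors of Gamma: {Alpha, Gamma}
Path from root to Zeta: Alpha -> Zeta
  ancestors of Zeta: {Alpha, Zeta}
Common ancestors: {Alpha}
Walk up from Zeta: Zeta (not in ancestors of Gamma), Alpha (in ancestors of Gamma)
Deepest common ancestor (LCA) = Alpha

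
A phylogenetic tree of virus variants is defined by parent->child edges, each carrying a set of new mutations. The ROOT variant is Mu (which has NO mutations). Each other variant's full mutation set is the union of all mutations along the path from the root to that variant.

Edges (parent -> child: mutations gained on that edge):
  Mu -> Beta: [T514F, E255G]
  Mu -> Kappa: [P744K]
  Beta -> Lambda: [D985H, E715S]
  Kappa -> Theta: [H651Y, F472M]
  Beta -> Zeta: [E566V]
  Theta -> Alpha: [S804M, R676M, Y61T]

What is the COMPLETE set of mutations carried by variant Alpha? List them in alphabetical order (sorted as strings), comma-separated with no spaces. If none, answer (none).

At Mu: gained [] -> total []
At Kappa: gained ['P744K'] -> total ['P744K']
At Theta: gained ['H651Y', 'F472M'] -> total ['F472M', 'H651Y', 'P744K']
At Alpha: gained ['S804M', 'R676M', 'Y61T'] -> total ['F472M', 'H651Y', 'P744K', 'R676M', 'S804M', 'Y61T']

Answer: F472M,H651Y,P744K,R676M,S804M,Y61T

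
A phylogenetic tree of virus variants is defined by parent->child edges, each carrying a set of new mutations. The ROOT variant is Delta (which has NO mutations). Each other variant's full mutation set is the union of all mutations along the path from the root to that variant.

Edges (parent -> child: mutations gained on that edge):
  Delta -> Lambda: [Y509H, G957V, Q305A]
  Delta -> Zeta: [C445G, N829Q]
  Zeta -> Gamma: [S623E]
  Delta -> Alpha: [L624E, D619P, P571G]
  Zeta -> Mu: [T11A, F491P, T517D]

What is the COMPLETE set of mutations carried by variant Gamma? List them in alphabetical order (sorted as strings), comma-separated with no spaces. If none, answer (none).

Answer: C445G,N829Q,S623E

Derivation:
At Delta: gained [] -> total []
At Zeta: gained ['C445G', 'N829Q'] -> total ['C445G', 'N829Q']
At Gamma: gained ['S623E'] -> total ['C445G', 'N829Q', 'S623E']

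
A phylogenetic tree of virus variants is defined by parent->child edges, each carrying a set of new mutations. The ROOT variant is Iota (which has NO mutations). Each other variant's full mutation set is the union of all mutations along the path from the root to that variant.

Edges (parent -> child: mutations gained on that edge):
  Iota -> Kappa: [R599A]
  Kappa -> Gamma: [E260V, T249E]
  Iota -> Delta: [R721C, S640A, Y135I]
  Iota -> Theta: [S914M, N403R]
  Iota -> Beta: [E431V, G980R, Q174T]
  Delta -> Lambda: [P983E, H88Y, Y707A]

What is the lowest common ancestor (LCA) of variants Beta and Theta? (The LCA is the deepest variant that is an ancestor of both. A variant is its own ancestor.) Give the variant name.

Path from root to Beta: Iota -> Beta
  ancestors of Beta: {Iota, Beta}
Path from root to Theta: Iota -> Theta
  ancestors of Theta: {Iota, Theta}
Common ancestors: {Iota}
Walk up from Theta: Theta (not in ancestors of Beta), Iota (in ancestors of Beta)
Deepest common ancestor (LCA) = Iota

Answer: Iota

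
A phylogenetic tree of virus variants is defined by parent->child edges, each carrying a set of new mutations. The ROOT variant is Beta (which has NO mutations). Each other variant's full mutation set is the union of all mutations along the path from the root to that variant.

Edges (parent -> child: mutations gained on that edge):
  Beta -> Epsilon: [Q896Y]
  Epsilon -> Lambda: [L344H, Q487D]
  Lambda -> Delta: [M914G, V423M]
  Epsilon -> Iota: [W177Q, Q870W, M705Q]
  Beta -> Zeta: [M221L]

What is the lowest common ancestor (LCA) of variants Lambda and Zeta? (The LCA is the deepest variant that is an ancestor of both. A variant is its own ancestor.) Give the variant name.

Path from root to Lambda: Beta -> Epsilon -> Lambda
  ancestors of Lambda: {Beta, Epsilon, Lambda}
Path from root to Zeta: Beta -> Zeta
  ancestors of Zeta: {Beta, Zeta}
Common ancestors: {Beta}
Walk up from Zeta: Zeta (not in ancestors of Lambda), Beta (in ancestors of Lambda)
Deepest common ancestor (LCA) = Beta

Answer: Beta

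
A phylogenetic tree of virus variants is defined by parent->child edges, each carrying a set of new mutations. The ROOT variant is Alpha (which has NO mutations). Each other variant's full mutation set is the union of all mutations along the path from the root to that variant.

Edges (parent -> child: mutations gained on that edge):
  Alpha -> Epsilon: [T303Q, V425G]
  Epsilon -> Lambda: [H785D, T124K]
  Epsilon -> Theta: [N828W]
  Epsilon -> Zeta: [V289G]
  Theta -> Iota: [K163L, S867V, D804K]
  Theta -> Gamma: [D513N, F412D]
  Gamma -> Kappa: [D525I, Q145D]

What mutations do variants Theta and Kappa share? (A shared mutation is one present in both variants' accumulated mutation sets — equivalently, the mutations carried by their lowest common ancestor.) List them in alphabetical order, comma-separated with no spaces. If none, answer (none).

Accumulating mutations along path to Theta:
  At Alpha: gained [] -> total []
  At Epsilon: gained ['T303Q', 'V425G'] -> total ['T303Q', 'V425G']
  At Theta: gained ['N828W'] -> total ['N828W', 'T303Q', 'V425G']
Mutations(Theta) = ['N828W', 'T303Q', 'V425G']
Accumulating mutations along path to Kappa:
  At Alpha: gained [] -> total []
  At Epsilon: gained ['T303Q', 'V425G'] -> total ['T303Q', 'V425G']
  At Theta: gained ['N828W'] -> total ['N828W', 'T303Q', 'V425G']
  At Gamma: gained ['D513N', 'F412D'] -> total ['D513N', 'F412D', 'N828W', 'T303Q', 'V425G']
  At Kappa: gained ['D525I', 'Q145D'] -> total ['D513N', 'D525I', 'F412D', 'N828W', 'Q145D', 'T303Q', 'V425G']
Mutations(Kappa) = ['D513N', 'D525I', 'F412D', 'N828W', 'Q145D', 'T303Q', 'V425G']
Intersection: ['N828W', 'T303Q', 'V425G'] ∩ ['D513N', 'D525I', 'F412D', 'N828W', 'Q145D', 'T303Q', 'V425G'] = ['N828W', 'T303Q', 'V425G']

Answer: N828W,T303Q,V425G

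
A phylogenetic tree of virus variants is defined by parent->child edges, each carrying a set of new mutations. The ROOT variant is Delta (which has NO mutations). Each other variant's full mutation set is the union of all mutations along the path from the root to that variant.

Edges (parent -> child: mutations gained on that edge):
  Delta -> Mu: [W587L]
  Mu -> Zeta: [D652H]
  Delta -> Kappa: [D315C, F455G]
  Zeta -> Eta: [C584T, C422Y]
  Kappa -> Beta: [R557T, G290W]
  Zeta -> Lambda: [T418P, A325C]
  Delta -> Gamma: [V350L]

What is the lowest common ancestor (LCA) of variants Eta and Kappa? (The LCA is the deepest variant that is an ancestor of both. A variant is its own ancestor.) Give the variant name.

Path from root to Eta: Delta -> Mu -> Zeta -> Eta
  ancestors of Eta: {Delta, Mu, Zeta, Eta}
Path from root to Kappa: Delta -> Kappa
  ancestors of Kappa: {Delta, Kappa}
Common ancestors: {Delta}
Walk up from Kappa: Kappa (not in ancestors of Eta), Delta (in ancestors of Eta)
Deepest common ancestor (LCA) = Delta

Answer: Delta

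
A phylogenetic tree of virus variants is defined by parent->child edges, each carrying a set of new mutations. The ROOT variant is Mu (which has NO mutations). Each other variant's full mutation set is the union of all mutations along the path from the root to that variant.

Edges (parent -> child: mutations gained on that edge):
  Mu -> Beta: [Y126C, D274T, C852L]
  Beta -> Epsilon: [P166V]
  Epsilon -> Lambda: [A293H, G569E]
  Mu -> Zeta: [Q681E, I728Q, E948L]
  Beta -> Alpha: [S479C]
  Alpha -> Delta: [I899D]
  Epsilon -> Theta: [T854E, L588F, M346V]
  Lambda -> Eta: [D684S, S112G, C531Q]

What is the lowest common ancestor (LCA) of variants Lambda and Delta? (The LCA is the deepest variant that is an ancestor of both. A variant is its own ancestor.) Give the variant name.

Path from root to Lambda: Mu -> Beta -> Epsilon -> Lambda
  ancestors of Lambda: {Mu, Beta, Epsilon, Lambda}
Path from root to Delta: Mu -> Beta -> Alpha -> Delta
  ancestors of Delta: {Mu, Beta, Alpha, Delta}
Common ancestors: {Mu, Beta}
Walk up from Delta: Delta (not in ancestors of Lambda), Alpha (not in ancestors of Lambda), Beta (in ancestors of Lambda), Mu (in ancestors of Lambda)
Deepest common ancestor (LCA) = Beta

Answer: Beta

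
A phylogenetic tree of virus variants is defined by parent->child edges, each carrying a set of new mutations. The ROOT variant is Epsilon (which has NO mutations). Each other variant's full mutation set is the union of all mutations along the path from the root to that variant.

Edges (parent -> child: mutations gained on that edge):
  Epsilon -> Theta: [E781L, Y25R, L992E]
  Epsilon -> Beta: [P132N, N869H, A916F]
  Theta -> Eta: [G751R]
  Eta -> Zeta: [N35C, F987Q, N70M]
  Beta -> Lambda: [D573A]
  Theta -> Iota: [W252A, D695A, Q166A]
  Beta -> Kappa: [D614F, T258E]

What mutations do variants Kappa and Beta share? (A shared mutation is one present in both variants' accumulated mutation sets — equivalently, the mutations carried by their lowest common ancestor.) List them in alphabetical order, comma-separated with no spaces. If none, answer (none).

Answer: A916F,N869H,P132N

Derivation:
Accumulating mutations along path to Kappa:
  At Epsilon: gained [] -> total []
  At Beta: gained ['P132N', 'N869H', 'A916F'] -> total ['A916F', 'N869H', 'P132N']
  At Kappa: gained ['D614F', 'T258E'] -> total ['A916F', 'D614F', 'N869H', 'P132N', 'T258E']
Mutations(Kappa) = ['A916F', 'D614F', 'N869H', 'P132N', 'T258E']
Accumulating mutations along path to Beta:
  At Epsilon: gained [] -> total []
  At Beta: gained ['P132N', 'N869H', 'A916F'] -> total ['A916F', 'N869H', 'P132N']
Mutations(Beta) = ['A916F', 'N869H', 'P132N']
Intersection: ['A916F', 'D614F', 'N869H', 'P132N', 'T258E'] ∩ ['A916F', 'N869H', 'P132N'] = ['A916F', 'N869H', 'P132N']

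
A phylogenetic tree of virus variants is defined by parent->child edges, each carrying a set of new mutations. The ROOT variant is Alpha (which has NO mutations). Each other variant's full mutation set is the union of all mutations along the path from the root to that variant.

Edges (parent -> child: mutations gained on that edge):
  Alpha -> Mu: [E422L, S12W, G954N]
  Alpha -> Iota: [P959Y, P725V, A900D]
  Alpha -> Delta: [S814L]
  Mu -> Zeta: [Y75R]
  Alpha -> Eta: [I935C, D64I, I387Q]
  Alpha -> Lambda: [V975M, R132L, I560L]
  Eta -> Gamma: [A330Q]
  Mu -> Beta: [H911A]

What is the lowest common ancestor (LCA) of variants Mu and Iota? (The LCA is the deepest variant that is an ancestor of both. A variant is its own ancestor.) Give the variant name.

Answer: Alpha

Derivation:
Path from root to Mu: Alpha -> Mu
  ancestors of Mu: {Alpha, Mu}
Path from root to Iota: Alpha -> Iota
  ancestors of Iota: {Alpha, Iota}
Common ancestors: {Alpha}
Walk up from Iota: Iota (not in ancestors of Mu), Alpha (in ancestors of Mu)
Deepest common ancestor (LCA) = Alpha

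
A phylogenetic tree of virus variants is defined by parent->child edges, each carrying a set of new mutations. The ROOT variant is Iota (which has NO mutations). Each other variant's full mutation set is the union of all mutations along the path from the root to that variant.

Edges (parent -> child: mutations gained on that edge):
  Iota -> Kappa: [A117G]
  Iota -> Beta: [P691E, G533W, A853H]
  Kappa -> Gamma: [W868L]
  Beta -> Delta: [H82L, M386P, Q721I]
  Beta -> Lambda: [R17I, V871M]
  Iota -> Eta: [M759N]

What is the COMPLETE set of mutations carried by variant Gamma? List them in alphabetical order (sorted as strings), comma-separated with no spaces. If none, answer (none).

Answer: A117G,W868L

Derivation:
At Iota: gained [] -> total []
At Kappa: gained ['A117G'] -> total ['A117G']
At Gamma: gained ['W868L'] -> total ['A117G', 'W868L']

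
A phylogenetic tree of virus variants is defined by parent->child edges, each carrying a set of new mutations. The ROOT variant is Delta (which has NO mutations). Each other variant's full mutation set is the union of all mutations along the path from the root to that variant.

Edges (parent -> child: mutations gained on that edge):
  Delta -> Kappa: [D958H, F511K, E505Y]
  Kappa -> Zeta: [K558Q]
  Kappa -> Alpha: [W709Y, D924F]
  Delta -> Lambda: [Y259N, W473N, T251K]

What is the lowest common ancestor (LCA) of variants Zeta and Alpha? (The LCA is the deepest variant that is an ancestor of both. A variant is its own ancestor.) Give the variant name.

Answer: Kappa

Derivation:
Path from root to Zeta: Delta -> Kappa -> Zeta
  ancestors of Zeta: {Delta, Kappa, Zeta}
Path from root to Alpha: Delta -> Kappa -> Alpha
  ancestors of Alpha: {Delta, Kappa, Alpha}
Common ancestors: {Delta, Kappa}
Walk up from Alpha: Alpha (not in ancestors of Zeta), Kappa (in ancestors of Zeta), Delta (in ancestors of Zeta)
Deepest common ancestor (LCA) = Kappa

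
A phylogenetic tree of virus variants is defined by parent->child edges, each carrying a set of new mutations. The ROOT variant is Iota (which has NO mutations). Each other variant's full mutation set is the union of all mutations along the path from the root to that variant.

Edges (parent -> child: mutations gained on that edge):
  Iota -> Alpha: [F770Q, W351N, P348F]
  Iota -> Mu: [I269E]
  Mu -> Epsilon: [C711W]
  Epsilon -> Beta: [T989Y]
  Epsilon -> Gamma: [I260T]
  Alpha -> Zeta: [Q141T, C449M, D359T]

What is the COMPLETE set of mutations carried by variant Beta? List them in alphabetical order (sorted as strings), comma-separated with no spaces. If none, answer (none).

Answer: C711W,I269E,T989Y

Derivation:
At Iota: gained [] -> total []
At Mu: gained ['I269E'] -> total ['I269E']
At Epsilon: gained ['C711W'] -> total ['C711W', 'I269E']
At Beta: gained ['T989Y'] -> total ['C711W', 'I269E', 'T989Y']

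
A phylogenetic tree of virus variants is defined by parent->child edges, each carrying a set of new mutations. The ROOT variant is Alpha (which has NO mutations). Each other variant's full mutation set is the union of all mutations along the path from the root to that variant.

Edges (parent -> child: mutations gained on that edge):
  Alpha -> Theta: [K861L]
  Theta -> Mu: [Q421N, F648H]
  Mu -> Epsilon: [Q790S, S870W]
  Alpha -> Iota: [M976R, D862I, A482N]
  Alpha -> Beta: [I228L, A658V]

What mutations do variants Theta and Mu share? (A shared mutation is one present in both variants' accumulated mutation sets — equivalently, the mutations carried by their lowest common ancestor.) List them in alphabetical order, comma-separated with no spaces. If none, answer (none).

Accumulating mutations along path to Theta:
  At Alpha: gained [] -> total []
  At Theta: gained ['K861L'] -> total ['K861L']
Mutations(Theta) = ['K861L']
Accumulating mutations along path to Mu:
  At Alpha: gained [] -> total []
  At Theta: gained ['K861L'] -> total ['K861L']
  At Mu: gained ['Q421N', 'F648H'] -> total ['F648H', 'K861L', 'Q421N']
Mutations(Mu) = ['F648H', 'K861L', 'Q421N']
Intersection: ['K861L'] ∩ ['F648H', 'K861L', 'Q421N'] = ['K861L']

Answer: K861L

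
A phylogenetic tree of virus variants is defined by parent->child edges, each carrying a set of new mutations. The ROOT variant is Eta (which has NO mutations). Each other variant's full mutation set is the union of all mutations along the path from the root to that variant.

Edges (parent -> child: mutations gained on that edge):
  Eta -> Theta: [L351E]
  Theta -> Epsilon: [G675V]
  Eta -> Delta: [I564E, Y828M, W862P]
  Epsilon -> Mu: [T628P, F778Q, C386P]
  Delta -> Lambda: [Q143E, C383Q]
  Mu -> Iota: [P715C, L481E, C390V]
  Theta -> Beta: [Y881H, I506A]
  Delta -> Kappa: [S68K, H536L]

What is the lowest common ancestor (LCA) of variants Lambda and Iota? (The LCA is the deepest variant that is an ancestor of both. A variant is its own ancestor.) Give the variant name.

Path from root to Lambda: Eta -> Delta -> Lambda
  ancestors of Lambda: {Eta, Delta, Lambda}
Path from root to Iota: Eta -> Theta -> Epsilon -> Mu -> Iota
  ancestors of Iota: {Eta, Theta, Epsilon, Mu, Iota}
Common ancestors: {Eta}
Walk up from Iota: Iota (not in ancestors of Lambda), Mu (not in ancestors of Lambda), Epsilon (not in ancestors of Lambda), Theta (not in ancestors of Lambda), Eta (in ancestors of Lambda)
Deepest common ancestor (LCA) = Eta

Answer: Eta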